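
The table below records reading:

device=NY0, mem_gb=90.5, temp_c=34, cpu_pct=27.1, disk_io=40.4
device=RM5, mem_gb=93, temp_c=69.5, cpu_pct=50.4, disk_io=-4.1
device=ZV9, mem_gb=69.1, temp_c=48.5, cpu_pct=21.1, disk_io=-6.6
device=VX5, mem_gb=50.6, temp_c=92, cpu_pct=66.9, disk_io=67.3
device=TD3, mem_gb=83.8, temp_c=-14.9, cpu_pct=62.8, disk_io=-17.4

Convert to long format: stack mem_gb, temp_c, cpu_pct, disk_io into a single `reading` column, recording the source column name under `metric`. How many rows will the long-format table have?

20

5 device values × 4 melted columns = 20 rows.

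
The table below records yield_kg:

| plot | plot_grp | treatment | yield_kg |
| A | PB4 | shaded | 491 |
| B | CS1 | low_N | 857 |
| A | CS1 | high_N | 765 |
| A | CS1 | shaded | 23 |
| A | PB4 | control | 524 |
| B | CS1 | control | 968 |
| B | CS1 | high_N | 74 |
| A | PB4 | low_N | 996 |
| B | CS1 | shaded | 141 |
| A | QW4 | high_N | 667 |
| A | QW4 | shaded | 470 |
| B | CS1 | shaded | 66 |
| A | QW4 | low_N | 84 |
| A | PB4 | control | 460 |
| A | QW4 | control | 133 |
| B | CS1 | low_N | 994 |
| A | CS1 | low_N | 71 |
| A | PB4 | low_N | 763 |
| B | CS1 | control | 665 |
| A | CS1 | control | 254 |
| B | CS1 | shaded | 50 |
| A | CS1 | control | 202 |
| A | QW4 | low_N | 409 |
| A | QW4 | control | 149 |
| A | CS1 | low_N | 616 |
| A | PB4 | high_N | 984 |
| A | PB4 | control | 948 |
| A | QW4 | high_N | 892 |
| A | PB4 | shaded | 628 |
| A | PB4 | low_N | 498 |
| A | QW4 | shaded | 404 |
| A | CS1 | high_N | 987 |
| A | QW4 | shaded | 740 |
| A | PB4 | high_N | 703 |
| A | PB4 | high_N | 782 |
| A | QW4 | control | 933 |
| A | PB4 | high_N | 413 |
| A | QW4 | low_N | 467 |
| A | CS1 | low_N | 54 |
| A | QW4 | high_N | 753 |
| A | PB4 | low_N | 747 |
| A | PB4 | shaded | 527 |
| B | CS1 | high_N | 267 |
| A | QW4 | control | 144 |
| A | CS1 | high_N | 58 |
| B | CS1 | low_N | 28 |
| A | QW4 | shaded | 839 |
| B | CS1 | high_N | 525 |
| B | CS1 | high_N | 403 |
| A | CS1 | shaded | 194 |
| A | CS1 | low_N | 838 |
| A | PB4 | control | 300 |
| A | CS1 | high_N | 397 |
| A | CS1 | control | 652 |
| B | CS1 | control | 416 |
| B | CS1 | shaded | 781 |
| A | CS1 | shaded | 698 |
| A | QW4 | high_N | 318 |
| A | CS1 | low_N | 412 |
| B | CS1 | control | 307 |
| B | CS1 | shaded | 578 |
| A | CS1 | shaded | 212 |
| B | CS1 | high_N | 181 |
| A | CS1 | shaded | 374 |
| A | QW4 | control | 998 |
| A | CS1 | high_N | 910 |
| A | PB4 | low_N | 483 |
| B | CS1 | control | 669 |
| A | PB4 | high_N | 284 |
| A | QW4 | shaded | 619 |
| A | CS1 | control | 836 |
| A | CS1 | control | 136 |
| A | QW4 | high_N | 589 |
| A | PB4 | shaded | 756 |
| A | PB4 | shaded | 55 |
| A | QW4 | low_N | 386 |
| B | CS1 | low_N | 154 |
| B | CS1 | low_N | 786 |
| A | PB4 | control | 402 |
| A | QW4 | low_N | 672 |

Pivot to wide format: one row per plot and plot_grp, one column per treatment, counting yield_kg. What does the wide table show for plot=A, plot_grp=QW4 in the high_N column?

Rows with plot=A, plot_grp=QW4 and treatment=high_N: yield_kg values are 667, 892, 753, 318, 589.
5 rows match — count = 5.

5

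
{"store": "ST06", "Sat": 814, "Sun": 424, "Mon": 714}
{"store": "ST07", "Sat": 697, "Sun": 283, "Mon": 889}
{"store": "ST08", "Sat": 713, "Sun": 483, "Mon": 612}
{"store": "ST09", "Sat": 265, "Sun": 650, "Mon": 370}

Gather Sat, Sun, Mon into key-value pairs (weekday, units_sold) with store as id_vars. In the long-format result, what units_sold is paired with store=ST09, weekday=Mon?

370

Unpivoting turns each (store, wide-column) pair into one long row.
The wide cell at row ST09, column Mon holds 370, so the long row (ST09, Mon) has units_sold=370.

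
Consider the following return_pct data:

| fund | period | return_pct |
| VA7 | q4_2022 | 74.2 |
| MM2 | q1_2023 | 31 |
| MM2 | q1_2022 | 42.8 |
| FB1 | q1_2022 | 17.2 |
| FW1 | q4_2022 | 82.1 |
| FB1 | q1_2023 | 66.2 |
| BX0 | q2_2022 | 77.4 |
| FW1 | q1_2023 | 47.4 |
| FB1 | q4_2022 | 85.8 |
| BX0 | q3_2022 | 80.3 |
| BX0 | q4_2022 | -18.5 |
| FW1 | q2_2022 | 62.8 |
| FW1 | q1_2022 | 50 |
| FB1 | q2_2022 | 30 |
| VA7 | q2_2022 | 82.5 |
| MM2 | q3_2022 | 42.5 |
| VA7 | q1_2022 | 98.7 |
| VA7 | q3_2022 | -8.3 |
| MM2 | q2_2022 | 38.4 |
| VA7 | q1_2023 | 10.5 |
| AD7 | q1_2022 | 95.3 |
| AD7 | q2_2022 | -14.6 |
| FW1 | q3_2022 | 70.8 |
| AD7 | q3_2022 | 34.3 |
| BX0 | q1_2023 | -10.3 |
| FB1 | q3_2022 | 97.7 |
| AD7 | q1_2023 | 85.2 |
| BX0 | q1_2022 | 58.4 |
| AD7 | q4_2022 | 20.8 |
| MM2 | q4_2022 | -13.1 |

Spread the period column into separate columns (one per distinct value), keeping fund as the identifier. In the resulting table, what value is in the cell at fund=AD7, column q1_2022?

95.3

Wide layout: rows indexed by fund, columns are the 5 distinct period values (q4_2022, q1_2023, q1_2022, q2_2022, q3_2022).
Cell (fund=AD7, period=q1_2022) draws from the long row where fund=AD7 and period=q1_2022, which has return_pct=95.3.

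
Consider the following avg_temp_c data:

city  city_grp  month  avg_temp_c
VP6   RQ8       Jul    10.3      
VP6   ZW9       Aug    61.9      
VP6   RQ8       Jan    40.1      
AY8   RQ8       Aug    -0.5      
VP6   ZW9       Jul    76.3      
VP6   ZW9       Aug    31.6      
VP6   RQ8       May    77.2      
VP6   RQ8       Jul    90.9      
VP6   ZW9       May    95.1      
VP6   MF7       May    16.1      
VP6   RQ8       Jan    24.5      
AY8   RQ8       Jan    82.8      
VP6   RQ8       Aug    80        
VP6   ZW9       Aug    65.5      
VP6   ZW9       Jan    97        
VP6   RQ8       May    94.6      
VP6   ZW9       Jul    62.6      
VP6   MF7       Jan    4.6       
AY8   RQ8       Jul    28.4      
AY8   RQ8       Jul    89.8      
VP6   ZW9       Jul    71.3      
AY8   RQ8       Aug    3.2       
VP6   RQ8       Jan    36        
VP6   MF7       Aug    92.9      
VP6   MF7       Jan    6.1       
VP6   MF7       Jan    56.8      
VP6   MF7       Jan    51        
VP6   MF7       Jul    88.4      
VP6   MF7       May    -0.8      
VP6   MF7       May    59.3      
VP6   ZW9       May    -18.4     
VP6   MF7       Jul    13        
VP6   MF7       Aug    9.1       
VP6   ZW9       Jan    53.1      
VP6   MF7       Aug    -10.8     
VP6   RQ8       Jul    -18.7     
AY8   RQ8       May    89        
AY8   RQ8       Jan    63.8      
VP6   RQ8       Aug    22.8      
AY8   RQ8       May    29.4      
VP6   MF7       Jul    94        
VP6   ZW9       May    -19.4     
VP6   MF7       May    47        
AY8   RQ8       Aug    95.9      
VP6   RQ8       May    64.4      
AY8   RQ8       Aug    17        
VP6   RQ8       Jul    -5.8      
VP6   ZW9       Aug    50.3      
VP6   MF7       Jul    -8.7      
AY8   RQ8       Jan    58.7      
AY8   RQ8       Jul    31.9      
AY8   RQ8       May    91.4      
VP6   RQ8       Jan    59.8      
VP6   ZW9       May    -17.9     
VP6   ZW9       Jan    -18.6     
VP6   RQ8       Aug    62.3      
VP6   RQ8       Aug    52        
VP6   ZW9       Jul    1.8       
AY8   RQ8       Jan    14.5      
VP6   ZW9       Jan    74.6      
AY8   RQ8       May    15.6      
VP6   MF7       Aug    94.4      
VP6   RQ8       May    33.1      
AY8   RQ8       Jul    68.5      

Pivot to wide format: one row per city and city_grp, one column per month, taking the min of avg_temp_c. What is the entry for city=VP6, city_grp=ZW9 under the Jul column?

1.8

Rows with city=VP6, city_grp=ZW9 and month=Jul: avg_temp_c values are 76.3, 62.6, 71.3, 1.8.
min(76.3, 62.6, 71.3, 1.8) = 1.8.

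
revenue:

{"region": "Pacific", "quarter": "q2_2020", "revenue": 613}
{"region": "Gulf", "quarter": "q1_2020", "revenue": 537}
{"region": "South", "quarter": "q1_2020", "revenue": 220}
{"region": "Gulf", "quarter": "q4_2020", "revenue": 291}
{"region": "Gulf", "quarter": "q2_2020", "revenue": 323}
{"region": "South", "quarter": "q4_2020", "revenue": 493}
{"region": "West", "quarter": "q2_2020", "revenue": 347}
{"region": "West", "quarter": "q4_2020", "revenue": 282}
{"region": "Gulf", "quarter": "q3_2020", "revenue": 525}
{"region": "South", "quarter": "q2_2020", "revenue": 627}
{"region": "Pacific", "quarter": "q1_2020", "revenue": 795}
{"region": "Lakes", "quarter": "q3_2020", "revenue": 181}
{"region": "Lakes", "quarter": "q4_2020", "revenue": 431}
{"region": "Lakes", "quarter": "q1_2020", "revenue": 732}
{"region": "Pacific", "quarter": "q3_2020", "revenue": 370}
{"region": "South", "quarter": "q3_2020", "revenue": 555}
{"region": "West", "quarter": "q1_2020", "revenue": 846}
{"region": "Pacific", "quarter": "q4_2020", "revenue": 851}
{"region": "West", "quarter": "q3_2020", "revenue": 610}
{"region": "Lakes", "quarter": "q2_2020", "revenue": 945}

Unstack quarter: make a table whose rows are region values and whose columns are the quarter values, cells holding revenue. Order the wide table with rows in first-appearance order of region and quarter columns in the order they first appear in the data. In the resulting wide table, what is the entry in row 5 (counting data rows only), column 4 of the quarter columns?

With rows in first-appearance order of region, row 5 is region=Lakes. quarter columns in first-appearance order: q2_2020, q1_2020, q4_2020, q3_2020; column 4 is q3_2020.
Long rows with region=Lakes, quarter=q3_2020: revenue = 181.

181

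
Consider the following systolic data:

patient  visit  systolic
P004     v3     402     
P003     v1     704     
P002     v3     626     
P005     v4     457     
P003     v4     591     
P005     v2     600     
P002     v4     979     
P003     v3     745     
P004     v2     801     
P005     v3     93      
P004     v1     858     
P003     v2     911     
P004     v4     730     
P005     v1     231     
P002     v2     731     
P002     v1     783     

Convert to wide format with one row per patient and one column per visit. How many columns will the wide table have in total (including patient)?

1 column for patient plus 4 distinct visit values → 5 columns.

5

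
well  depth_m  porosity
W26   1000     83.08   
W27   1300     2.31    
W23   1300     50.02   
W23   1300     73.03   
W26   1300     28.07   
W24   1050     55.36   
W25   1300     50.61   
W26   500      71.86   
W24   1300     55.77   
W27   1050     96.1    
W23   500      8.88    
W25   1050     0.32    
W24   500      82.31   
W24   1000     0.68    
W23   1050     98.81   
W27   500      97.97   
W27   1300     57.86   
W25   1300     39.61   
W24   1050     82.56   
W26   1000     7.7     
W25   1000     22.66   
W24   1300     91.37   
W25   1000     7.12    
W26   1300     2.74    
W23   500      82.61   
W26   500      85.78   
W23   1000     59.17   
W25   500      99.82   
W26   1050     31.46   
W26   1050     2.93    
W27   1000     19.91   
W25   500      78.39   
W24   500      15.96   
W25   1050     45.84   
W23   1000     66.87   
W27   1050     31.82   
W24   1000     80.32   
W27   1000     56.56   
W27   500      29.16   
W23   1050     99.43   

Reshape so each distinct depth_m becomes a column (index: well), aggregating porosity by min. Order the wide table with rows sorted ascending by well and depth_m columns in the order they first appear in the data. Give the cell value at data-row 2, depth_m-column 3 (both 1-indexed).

With rows sorted ascending by well, row 2 is well=W24. depth_m columns in first-appearance order: 1000, 1300, 1050, 500; column 3 is 1050.
Long rows with well=W24, depth_m=1050: min(55.36, 82.56) = 55.36.

55.36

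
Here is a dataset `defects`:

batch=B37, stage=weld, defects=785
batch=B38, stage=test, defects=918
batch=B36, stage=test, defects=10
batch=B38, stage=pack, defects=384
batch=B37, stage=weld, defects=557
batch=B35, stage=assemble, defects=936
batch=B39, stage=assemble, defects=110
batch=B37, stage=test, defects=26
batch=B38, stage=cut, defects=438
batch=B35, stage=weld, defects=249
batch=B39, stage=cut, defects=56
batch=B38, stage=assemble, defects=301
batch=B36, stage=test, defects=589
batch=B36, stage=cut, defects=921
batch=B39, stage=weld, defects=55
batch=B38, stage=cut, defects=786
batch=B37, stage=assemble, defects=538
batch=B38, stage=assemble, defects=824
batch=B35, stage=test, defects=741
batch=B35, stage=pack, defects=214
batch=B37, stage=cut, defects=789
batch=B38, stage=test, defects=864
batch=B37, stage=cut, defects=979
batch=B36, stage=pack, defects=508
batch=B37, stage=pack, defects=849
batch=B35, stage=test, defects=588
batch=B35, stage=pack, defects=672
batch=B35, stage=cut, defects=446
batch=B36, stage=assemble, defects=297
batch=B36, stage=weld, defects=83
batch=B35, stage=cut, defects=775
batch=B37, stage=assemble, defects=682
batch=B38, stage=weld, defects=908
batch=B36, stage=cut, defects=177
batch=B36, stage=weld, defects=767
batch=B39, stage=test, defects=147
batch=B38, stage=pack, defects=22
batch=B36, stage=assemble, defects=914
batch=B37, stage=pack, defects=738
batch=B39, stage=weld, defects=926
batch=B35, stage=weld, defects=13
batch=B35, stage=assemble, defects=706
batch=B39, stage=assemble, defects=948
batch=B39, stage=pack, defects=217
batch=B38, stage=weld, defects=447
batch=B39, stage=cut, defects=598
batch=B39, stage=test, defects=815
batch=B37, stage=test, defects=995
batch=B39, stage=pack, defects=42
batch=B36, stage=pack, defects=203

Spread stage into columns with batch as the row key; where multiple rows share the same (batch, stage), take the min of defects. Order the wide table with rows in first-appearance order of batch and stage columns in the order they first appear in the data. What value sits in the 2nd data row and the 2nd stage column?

With rows in first-appearance order of batch, row 2 is batch=B38. stage columns in first-appearance order: weld, test, pack, assemble, cut; column 2 is test.
Long rows with batch=B38, stage=test: min(918, 864) = 864.

864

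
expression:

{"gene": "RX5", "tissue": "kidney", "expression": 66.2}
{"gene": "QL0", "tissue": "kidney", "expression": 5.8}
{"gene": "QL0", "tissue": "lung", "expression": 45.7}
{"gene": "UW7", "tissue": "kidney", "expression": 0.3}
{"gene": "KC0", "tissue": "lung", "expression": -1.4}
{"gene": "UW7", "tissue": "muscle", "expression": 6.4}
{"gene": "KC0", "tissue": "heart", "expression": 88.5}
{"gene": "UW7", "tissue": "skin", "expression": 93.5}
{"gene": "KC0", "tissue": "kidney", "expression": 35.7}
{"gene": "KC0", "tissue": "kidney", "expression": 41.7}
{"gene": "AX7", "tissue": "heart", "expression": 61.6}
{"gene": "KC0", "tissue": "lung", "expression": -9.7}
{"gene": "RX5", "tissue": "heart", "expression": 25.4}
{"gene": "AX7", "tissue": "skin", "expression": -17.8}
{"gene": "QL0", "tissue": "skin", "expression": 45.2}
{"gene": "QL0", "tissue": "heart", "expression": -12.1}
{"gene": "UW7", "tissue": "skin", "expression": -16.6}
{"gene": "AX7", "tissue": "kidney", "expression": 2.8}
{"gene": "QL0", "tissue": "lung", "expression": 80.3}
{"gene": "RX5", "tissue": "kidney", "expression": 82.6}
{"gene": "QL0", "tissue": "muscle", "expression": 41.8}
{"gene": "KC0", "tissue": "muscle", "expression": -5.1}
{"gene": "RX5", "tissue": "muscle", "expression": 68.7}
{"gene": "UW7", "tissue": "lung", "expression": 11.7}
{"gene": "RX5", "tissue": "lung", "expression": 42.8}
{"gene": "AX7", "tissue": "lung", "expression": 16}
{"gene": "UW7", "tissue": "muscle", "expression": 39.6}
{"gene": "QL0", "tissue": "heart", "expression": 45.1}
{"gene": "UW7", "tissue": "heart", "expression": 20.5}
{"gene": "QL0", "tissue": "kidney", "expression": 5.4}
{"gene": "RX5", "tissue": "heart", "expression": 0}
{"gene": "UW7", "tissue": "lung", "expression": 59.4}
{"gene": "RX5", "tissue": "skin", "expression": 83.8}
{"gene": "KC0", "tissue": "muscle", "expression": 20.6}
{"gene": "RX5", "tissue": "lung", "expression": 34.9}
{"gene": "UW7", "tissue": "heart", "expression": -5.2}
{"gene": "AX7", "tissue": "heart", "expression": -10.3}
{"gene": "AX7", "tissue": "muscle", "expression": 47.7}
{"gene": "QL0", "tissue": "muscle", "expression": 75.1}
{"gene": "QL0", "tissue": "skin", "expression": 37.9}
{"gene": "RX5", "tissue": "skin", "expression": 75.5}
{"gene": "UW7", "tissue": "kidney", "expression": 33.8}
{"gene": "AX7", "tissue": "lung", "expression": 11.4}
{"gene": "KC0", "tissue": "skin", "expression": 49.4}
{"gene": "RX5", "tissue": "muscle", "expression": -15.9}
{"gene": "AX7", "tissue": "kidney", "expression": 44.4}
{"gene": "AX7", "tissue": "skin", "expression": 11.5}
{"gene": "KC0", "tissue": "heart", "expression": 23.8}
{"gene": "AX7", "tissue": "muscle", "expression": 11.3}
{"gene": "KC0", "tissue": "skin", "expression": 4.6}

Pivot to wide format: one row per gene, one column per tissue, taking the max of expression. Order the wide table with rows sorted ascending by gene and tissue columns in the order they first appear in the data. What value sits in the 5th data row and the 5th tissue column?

93.5

With rows sorted ascending by gene, row 5 is gene=UW7. tissue columns in first-appearance order: kidney, lung, muscle, heart, skin; column 5 is skin.
Long rows with gene=UW7, tissue=skin: max(93.5, -16.6) = 93.5.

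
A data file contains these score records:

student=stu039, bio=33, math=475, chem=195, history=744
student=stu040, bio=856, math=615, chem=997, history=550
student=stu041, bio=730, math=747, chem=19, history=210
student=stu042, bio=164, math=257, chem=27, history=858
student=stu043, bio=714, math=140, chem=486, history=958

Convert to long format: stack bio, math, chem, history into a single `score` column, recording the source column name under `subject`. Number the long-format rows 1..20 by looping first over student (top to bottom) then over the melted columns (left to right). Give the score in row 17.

714

20 rows total (5 × 4). Row 17: index ⌊(17-1)/4⌋ = 4 into student → stu043; (17-1) mod 4 = 0 into the melted columns → bio.
So row 17 is (stu043, bio, 714); score = 714.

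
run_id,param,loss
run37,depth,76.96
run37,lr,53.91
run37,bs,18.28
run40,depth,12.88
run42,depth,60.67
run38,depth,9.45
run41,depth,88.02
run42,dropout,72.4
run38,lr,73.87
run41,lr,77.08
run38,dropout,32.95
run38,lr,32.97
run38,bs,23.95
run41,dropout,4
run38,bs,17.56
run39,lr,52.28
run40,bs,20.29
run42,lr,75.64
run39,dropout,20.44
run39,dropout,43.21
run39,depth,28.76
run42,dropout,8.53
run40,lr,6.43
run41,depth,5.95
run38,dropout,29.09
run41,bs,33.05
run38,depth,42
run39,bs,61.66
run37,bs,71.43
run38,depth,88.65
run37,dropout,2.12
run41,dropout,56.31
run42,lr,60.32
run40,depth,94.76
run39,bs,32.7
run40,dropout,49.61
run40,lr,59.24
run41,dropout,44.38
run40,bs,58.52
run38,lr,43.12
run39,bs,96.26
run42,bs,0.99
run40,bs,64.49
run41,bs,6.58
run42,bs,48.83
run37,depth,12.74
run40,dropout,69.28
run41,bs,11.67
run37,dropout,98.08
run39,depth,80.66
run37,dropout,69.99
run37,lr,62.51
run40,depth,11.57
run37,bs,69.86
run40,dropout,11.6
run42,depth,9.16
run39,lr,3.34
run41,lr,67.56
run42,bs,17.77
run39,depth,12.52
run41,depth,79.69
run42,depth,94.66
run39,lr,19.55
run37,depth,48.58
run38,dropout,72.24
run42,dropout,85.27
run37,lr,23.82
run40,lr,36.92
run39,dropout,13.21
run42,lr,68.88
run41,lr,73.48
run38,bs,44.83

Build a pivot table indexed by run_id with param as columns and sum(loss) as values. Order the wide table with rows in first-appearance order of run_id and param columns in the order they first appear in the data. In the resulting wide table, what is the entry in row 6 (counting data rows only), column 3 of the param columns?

190.62

With rows in first-appearance order of run_id, row 6 is run_id=run39. param columns in first-appearance order: depth, lr, bs, dropout; column 3 is bs.
Long rows with run_id=run39, param=bs: 61.66 + 32.7 + 96.26 = 190.62.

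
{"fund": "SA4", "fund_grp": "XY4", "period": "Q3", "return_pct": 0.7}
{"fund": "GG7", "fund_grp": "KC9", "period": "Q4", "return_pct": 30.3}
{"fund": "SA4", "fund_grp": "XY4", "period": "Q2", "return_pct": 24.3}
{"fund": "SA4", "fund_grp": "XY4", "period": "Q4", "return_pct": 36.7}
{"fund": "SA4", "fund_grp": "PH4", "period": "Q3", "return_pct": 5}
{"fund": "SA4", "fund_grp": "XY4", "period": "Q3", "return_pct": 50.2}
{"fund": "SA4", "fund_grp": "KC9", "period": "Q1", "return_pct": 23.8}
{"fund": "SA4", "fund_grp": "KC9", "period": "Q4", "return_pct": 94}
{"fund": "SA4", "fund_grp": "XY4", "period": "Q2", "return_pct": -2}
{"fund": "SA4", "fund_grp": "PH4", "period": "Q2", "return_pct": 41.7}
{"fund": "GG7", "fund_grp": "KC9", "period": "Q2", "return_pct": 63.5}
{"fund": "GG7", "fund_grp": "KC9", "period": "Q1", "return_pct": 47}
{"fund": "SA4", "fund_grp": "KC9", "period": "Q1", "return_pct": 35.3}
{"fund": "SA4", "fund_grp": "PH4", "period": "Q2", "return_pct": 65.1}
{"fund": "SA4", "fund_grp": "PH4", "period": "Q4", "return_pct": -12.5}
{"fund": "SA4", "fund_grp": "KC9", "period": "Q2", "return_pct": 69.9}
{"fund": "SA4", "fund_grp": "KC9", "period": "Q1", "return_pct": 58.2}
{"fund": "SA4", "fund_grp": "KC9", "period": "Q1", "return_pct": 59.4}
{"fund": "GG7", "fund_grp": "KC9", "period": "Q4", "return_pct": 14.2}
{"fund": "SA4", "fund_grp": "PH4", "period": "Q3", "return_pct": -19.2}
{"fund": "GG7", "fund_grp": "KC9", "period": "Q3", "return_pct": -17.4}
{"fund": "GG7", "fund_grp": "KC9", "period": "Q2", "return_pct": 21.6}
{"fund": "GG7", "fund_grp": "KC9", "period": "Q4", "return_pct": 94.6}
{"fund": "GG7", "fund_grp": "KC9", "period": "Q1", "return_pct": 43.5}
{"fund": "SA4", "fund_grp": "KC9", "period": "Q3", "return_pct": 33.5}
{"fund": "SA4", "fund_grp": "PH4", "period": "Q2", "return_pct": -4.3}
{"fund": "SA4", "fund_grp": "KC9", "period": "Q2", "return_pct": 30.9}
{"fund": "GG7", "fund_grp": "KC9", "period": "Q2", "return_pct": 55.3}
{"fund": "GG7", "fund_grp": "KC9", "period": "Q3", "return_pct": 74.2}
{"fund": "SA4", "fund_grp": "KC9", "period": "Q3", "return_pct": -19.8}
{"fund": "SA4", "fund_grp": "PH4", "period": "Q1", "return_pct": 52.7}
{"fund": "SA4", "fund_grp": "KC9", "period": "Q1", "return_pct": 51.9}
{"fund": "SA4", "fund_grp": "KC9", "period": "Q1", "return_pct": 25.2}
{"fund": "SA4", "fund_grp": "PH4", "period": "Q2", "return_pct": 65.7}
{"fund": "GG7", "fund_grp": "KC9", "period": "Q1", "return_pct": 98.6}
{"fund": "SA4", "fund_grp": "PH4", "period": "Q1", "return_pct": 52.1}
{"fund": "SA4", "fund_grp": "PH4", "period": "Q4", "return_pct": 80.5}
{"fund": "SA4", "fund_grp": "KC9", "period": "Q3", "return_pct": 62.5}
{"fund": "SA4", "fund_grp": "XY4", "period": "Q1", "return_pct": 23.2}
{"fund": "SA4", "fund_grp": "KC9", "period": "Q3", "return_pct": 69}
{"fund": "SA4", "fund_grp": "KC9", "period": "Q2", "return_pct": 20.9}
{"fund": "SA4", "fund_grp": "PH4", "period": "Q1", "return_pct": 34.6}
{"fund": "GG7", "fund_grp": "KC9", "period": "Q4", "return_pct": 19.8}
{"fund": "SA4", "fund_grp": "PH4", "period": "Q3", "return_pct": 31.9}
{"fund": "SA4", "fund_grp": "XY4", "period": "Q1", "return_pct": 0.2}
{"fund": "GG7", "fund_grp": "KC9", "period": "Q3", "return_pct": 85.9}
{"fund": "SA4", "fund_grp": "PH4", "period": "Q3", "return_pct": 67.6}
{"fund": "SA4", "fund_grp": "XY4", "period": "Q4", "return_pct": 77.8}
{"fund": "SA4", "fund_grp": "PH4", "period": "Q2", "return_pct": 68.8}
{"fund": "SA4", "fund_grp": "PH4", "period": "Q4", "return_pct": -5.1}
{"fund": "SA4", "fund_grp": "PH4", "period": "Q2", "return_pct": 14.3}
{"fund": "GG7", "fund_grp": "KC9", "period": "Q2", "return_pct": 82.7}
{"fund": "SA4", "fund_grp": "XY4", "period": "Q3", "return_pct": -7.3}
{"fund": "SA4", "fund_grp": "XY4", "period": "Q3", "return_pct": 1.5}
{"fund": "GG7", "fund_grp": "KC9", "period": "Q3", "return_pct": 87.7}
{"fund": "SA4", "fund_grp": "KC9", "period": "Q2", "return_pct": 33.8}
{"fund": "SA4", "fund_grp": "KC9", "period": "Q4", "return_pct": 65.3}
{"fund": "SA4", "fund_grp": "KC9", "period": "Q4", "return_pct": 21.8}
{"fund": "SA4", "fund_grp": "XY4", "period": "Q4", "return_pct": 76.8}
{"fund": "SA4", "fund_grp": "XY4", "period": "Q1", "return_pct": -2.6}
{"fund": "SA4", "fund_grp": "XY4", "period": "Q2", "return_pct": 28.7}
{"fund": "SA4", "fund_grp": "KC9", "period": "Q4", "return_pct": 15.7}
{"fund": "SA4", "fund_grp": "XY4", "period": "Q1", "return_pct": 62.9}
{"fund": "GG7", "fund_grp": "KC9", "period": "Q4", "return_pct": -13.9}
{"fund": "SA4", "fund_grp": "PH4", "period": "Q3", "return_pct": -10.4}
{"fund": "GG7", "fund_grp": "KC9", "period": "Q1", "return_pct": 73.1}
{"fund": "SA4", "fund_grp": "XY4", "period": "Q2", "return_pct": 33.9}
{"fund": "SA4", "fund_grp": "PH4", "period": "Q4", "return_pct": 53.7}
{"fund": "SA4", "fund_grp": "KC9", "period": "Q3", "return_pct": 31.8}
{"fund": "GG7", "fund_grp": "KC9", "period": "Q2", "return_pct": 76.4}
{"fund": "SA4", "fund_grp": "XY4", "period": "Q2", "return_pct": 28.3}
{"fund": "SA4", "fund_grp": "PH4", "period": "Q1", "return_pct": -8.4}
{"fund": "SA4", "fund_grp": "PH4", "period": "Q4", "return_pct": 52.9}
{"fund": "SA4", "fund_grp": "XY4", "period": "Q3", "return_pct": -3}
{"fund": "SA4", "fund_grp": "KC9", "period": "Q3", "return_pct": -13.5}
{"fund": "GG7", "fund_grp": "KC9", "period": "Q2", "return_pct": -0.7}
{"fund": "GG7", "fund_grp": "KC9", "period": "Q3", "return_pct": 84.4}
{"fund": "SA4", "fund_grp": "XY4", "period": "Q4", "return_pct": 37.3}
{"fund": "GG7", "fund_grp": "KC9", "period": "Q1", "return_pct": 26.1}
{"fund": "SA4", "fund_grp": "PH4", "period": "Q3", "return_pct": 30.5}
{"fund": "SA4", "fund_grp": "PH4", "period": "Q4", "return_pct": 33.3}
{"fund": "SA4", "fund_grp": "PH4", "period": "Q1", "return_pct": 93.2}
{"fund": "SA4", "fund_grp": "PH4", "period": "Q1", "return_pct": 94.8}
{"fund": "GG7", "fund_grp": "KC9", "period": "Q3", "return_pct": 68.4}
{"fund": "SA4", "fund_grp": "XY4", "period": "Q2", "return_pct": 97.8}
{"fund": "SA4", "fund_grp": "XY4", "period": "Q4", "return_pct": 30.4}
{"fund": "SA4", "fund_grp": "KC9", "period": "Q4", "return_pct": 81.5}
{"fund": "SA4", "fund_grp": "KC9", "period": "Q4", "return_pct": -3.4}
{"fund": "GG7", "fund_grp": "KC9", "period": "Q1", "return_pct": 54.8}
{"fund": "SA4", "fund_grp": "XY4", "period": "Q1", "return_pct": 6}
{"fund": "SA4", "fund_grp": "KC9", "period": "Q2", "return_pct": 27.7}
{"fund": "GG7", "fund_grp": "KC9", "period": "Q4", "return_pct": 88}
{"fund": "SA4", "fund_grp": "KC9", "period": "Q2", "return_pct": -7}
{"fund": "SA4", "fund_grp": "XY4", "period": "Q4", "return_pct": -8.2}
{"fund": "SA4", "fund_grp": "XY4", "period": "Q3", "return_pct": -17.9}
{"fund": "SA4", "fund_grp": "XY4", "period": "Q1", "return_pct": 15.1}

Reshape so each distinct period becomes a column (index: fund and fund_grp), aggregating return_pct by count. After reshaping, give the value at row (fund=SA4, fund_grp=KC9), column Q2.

6

Rows with fund=SA4, fund_grp=KC9 and period=Q2: return_pct values are 69.9, 30.9, 20.9, 33.8, 27.7, -7.
6 rows match — count = 6.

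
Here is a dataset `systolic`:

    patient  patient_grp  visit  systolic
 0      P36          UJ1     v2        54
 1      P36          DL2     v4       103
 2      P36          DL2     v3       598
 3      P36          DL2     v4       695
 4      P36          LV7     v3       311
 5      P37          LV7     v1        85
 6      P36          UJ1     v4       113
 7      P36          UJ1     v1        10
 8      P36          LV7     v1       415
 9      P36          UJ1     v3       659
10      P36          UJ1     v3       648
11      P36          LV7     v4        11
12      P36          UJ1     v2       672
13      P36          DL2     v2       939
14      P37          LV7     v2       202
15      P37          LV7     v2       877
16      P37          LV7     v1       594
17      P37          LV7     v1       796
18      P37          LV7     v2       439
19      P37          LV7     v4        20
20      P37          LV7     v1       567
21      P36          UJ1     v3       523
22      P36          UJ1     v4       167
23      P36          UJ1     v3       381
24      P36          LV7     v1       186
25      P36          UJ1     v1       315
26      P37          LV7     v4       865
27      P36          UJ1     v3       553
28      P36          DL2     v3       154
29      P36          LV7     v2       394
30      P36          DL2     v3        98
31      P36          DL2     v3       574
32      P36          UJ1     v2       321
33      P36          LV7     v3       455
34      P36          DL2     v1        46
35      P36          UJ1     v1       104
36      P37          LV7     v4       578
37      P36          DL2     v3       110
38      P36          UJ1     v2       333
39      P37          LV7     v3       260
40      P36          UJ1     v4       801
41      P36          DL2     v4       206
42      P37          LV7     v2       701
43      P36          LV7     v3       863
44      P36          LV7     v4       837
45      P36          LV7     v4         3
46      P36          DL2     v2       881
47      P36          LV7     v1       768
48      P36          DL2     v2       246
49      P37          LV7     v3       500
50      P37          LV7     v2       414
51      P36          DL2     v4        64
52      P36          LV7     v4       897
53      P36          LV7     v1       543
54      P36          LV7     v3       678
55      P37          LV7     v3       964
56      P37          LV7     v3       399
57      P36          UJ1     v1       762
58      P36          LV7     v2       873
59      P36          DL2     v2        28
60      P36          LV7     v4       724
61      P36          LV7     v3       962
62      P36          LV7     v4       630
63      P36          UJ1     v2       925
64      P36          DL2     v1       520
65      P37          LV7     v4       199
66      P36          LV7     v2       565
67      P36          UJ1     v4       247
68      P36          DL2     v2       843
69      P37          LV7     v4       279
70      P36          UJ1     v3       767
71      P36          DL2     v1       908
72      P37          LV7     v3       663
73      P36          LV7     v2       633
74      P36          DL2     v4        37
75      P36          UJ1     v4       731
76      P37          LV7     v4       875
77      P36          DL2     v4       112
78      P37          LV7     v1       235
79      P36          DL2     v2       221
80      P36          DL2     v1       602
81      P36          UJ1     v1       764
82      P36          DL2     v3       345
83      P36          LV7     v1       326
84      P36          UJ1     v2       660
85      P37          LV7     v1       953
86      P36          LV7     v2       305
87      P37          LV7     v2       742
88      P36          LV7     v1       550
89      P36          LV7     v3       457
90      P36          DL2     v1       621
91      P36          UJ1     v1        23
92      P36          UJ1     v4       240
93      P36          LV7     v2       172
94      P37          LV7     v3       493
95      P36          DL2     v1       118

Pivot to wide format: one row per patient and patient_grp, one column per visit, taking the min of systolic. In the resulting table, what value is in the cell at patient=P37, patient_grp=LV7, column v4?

Rows with patient=P37, patient_grp=LV7 and visit=v4: systolic values are 20, 865, 578, 199, 279, 875.
min(20, 865, 578, 199, 279, 875) = 20.

20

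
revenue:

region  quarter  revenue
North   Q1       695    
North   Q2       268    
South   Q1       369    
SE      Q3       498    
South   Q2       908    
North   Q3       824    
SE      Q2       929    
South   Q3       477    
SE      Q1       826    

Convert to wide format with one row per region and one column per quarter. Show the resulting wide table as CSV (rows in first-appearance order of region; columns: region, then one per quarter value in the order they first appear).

region,Q1,Q2,Q3
North,695,268,824
South,369,908,477
SE,826,929,498

Columns: region plus the 3 distinct quarter values (Q1, Q2, Q3).
For example, row North column Q1 takes revenue=695 from the long row (North, Q1).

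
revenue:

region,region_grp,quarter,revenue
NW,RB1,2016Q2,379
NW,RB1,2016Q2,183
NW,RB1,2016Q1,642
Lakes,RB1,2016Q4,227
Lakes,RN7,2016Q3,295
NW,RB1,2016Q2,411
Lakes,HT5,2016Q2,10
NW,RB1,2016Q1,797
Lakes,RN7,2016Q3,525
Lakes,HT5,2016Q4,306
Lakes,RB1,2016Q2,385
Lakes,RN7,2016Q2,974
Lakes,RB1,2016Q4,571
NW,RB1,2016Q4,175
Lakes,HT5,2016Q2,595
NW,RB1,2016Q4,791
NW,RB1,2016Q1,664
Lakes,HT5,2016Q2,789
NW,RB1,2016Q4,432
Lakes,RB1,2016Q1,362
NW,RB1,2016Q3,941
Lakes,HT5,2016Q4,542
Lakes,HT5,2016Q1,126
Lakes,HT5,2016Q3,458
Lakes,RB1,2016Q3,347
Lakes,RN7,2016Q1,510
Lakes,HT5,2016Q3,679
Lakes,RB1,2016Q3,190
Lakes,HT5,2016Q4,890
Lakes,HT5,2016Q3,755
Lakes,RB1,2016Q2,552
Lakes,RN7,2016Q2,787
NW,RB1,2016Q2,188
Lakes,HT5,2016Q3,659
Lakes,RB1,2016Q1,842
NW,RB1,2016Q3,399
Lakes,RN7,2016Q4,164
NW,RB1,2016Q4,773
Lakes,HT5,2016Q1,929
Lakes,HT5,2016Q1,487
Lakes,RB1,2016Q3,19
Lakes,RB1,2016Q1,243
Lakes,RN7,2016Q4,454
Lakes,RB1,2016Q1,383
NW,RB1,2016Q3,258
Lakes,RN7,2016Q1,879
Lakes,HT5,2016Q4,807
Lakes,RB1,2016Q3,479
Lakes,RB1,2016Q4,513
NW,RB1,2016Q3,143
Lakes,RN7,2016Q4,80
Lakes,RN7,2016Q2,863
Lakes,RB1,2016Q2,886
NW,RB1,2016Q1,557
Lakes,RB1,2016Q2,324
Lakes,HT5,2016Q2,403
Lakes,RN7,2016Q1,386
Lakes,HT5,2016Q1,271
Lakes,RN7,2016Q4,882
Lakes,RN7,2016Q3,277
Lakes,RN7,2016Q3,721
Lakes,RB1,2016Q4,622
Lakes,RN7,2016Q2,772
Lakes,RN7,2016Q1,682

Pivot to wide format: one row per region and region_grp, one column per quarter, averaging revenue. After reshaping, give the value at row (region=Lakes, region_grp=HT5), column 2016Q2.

Rows with region=Lakes, region_grp=HT5 and quarter=2016Q2: revenue values are 10, 595, 789, 403.
(10 + 595 + 789 + 403) / 4 = 449.25.

449.25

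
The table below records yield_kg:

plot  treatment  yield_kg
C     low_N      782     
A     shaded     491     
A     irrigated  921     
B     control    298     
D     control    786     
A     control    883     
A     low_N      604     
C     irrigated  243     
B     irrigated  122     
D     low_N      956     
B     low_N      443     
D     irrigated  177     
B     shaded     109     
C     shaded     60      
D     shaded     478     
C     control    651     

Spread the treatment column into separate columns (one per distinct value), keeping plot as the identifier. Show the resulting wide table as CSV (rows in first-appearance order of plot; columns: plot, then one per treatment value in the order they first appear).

plot,low_N,shaded,irrigated,control
C,782,60,243,651
A,604,491,921,883
B,443,109,122,298
D,956,478,177,786

Columns: plot plus the 4 distinct treatment values (low_N, shaded, irrigated, control).
For example, row C column low_N takes yield_kg=782 from the long row (C, low_N).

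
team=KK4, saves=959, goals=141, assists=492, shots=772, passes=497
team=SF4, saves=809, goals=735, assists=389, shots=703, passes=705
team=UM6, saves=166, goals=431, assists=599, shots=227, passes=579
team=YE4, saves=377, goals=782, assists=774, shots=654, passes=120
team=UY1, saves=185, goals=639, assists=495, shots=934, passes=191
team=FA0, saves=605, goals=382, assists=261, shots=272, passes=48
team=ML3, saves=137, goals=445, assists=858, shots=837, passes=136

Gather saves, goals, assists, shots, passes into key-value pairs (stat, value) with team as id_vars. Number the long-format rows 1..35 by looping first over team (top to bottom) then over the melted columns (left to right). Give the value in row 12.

431

35 rows total (7 × 5). Row 12: index ⌊(12-1)/5⌋ = 2 into team → UM6; (12-1) mod 5 = 1 into the melted columns → goals.
So row 12 is (UM6, goals, 431); value = 431.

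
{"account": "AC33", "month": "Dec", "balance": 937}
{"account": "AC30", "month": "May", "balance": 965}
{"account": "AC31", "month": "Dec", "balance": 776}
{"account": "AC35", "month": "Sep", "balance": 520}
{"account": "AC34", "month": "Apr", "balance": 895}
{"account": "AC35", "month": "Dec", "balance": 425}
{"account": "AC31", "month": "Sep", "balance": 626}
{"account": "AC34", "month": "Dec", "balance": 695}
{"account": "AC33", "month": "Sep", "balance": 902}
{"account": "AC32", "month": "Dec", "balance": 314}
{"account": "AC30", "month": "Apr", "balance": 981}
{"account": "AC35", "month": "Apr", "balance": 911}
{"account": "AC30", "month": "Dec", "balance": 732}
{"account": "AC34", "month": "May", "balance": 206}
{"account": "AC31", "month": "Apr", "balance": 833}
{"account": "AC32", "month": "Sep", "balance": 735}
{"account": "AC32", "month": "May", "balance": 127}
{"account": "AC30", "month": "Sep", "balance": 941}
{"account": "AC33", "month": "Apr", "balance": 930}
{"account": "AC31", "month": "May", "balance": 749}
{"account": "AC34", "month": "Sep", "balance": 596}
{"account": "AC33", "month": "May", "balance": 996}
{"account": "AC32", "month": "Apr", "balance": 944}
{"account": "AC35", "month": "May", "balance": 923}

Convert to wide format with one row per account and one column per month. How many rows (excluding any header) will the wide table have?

6

6 distinct account values → 6 rows.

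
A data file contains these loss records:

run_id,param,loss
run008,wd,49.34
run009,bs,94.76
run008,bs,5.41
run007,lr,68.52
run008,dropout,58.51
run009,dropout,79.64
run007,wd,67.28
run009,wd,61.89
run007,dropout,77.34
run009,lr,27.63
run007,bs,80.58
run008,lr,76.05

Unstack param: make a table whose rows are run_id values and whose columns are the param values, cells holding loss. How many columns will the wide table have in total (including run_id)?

5

1 column for run_id plus 4 distinct param values → 5 columns.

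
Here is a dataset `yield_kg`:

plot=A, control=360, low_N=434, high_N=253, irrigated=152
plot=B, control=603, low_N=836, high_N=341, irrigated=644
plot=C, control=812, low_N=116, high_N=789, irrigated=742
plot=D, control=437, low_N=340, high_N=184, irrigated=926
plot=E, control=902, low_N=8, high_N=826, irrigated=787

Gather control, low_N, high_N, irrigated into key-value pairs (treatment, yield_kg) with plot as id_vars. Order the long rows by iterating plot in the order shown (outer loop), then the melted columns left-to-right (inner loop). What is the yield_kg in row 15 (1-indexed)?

20 rows total (5 × 4). Row 15: index ⌊(15-1)/4⌋ = 3 into plot → D; (15-1) mod 4 = 2 into the melted columns → high_N.
So row 15 is (D, high_N, 184); yield_kg = 184.

184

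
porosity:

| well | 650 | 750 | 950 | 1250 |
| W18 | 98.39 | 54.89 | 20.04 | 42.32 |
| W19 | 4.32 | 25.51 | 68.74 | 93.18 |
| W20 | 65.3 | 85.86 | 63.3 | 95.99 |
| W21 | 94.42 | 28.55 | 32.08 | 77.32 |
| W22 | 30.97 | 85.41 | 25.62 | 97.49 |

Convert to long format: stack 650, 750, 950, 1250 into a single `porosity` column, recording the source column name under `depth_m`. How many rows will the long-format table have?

20

5 well values × 4 melted columns = 20 rows.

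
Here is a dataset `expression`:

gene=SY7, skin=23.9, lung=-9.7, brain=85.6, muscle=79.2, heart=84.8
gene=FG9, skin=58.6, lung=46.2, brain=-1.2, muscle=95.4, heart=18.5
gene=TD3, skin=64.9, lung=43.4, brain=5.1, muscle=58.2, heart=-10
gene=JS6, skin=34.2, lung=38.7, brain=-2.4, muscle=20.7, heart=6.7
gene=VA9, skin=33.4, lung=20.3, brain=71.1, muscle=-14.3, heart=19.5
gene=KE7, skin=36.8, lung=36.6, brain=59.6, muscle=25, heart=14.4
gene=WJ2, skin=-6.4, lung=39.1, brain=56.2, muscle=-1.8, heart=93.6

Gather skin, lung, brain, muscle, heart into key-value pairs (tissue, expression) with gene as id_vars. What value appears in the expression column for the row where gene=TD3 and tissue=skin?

64.9

Unpivoting turns each (gene, wide-column) pair into one long row.
The wide cell at row TD3, column skin holds 64.9, so the long row (TD3, skin) has expression=64.9.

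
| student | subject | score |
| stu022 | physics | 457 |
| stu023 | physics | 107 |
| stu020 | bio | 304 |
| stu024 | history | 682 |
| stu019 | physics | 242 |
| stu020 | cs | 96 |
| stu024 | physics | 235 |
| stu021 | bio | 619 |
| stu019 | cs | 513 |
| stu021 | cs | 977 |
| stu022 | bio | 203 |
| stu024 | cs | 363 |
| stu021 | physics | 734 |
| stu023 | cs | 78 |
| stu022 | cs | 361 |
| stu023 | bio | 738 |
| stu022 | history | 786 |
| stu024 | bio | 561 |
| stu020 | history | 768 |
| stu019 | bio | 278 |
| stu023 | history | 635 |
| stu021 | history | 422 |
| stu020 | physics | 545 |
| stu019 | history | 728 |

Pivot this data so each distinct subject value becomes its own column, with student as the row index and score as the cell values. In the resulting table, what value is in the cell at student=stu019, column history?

728

Wide layout: rows indexed by student, columns are the 4 distinct subject values (physics, bio, history, cs).
Cell (student=stu019, subject=history) draws from the long row where student=stu019 and subject=history, which has score=728.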